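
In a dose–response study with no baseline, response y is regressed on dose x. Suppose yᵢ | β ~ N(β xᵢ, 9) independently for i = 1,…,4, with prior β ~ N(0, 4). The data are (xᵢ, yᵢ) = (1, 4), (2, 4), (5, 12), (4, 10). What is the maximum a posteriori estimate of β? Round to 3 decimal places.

β̂_MAP = 2.321

log p(β | y) = −Σ(yᵢ − βxᵢ)²/(2·9) − β²/(2·4) + const.
Setting the derivative to zero: Σxᵢ(yᵢ − βxᵢ)/9 − β/4 = 0, so β = Σxᵢyᵢ / (Σxᵢ² + σ²/τ²).
Σxᵢyᵢ = 1·4 + 2·4 + 5·12 + 4·10 = 112; Σxᵢ² = 46; σ²/τ² = 2.25.
β̂_MAP = 112 / (46 + 2.25) = 112/48.25 ≈ 2.321.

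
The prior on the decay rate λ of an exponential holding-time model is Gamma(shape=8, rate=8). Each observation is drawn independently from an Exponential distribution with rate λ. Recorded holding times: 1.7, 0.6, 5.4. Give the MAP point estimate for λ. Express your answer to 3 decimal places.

The Exponential(rate=λ) likelihood is ∝ λ^n e^(−λΣtᵢ). Here n = 3 and Σtᵢ = 1.7 + 0.6 + 5.4 = 7.7.
Posterior ∝ λ^7e^(−8λ) · λ^3e^(−7.7λ) = λ^10e^(−15.7λ), i.e. Gamma(11, 15.7).
Mode = (a−1)/b = 10/15.7 ≈ 0.637.

λ̂_MAP = 0.637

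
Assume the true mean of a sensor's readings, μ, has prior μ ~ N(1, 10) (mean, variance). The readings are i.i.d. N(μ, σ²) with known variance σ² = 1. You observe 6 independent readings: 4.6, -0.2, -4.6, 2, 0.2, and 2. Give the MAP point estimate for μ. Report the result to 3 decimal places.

n = 6; x̄ = (4.6 + (-0.2) + (-4.6) + 2 + 0.2 + 2)/6 = 4/6 = 2/3 ≈ 0.6667.
For a Normal prior and Normal likelihood with known variance, the posterior is Normal; its mode equals its mean, the precision-weighted average.
Prior precision 1/σ₀² = 1/10 = 0.1; data precision n/σ² = 6/1 = 6.
μ̂ = (0.1·1 + 6·(2/3)) / (0.1 + 6) = 4.1/6.1 = 41/61 ≈ 0.672.

μ̂_MAP = 0.672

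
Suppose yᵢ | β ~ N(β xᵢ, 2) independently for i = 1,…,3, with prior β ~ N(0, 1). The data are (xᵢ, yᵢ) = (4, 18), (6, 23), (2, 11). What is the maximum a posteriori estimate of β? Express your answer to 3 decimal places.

log p(β | y) = −Σ(yᵢ − βxᵢ)²/(2·2) − β²/(2·1) + const.
Setting the derivative to zero: Σxᵢ(yᵢ − βxᵢ)/2 − β/1 = 0, so β = Σxᵢyᵢ / (Σxᵢ² + σ²/τ²).
Σxᵢyᵢ = 4·18 + 6·23 + 2·11 = 232; Σxᵢ² = 56; σ²/τ² = 2.
β̂_MAP = 232 / (56 + 2) = 232/58 ≈ 4.000.

β̂_MAP = 4.000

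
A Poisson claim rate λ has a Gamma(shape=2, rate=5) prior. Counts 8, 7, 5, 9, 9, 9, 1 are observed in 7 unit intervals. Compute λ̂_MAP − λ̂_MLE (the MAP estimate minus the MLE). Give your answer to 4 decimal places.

MAP − MLE = -2.7738

Σxᵢ = 48. Posterior is Gamma(50, 12); MAP = (50−1)/12 = 49/12 ≈ 4.08333.
MLE = x̄ = 48/7 ≈ 6.85714.
Difference = 49/12 − 48/7 = -233/84 ≈ -2.7738.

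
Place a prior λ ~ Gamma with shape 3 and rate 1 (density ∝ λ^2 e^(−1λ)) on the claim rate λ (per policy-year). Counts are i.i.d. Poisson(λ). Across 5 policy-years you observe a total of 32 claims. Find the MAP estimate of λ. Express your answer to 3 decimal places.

Σxᵢ = 32, n = 5.
Posterior ∝ λ^2e^(−1λ) · λ^32e^(−5λ) = λ^34e^(−6λ), i.e. Gamma(shape=35, rate=6).
The mode of a Gamma(a, b) with a ≥ 1 (shape–rate) is (a−1)/b = 34/6 ≈ 5.667.

λ̂_MAP = 5.667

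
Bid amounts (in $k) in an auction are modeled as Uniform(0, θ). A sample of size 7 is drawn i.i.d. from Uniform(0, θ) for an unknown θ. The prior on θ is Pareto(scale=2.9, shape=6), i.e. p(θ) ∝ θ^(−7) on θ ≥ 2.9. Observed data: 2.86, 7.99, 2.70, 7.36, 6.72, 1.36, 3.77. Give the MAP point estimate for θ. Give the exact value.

θ̂_MAP = 7.99

The Uniform(0, θ) likelihood is θ^(−n) for θ ≥ max(xᵢ), zero otherwise. Here max(xᵢ) = 7.99.
Posterior ∝ θ^(−7) · θ^(−7) = θ^(−14) on θ ≥ max(2.9, 7.99) = 7.99.
This density is strictly decreasing in θ, so the posterior mode lies at the lower boundary of the support.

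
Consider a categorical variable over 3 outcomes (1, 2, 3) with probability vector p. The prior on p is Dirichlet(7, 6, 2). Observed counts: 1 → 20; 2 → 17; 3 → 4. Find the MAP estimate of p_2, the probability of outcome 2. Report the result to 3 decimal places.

MAP estimate: 0.415

The posterior is Dirichlet(αᵢ + nᵢ) = Dirichlet(27, 23, 6).
For a Dirichlet(a₁,…,a_K) with all aᵢ > 1, the mode has j-th component (aⱼ − 1)/(Σaᵢ − K).
Here Σaᵢ = 56 and K = 3, so p_2 = (23 − 1)/(56 − 3) = 22/53 ≈ 0.415.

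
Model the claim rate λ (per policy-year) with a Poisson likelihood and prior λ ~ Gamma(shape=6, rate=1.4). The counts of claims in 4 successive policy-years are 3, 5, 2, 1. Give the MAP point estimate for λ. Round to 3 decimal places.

λ̂_MAP = 2.963

Σxᵢ = 3+5+2+1 = 11, with n = 4.
Posterior ∝ λ^5e^(−1.4λ) · λ^11e^(−4λ) = λ^16e^(−5.4λ), i.e. Gamma(shape=17, rate=5.4).
The mode of a Gamma(a, b) with a ≥ 1 (shape–rate) is (a−1)/b = 16/5.4 ≈ 2.963.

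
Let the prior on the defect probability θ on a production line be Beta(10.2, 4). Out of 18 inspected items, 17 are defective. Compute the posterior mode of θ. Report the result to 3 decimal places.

θ̂_MAP = 0.868

Prior: Beta(10.2, 4).
Data: 17 successes in 18 trials. The binomial likelihood contributes θ^17(1−θ)^1, so the posterior is Beta(10.2+17, 4+1) = Beta(27.2, 5).
For Beta(a, b) with a, b > 1 the mode is (a−1)/(a+b−2) = 26.2/30.2 ≈ 0.868.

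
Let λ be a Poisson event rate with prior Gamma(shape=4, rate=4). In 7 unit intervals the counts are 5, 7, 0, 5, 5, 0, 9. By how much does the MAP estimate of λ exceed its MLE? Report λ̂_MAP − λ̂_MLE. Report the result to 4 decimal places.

MAP − MLE = -1.3377

Σxᵢ = 31. Posterior is Gamma(35, 11); MAP = (35−1)/11 = 34/11 ≈ 3.09091.
MLE = x̄ = 31/7 ≈ 4.42857.
Difference = 34/11 − 31/7 = -103/77 ≈ -1.3377.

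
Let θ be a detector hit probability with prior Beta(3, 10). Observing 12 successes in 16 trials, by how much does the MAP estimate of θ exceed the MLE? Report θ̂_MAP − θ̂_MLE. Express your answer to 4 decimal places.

Posterior is Beta(15, 14); MAP = (15−1)/(29−2) = 14/27 ≈ 0.51852.
MLE ignores the prior: θ̂_MLE = k/n = 12/16 ≈ 0.75000.
Difference = 14/27 − 12/16 = -25/108 ≈ -0.2315.

MAP − MLE = -0.2315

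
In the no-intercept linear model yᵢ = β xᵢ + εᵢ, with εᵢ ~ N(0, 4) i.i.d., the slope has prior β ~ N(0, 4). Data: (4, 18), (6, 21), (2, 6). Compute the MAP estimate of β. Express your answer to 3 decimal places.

β̂_MAP = 3.684

log p(β | y) = −Σ(yᵢ − βxᵢ)²/(2·4) − β²/(2·4) + const.
Setting the derivative to zero: Σxᵢ(yᵢ − βxᵢ)/4 − β/4 = 0, so β = Σxᵢyᵢ / (Σxᵢ² + σ²/τ²).
Σxᵢyᵢ = 4·18 + 6·21 + 2·6 = 210; Σxᵢ² = 56; σ²/τ² = 1.
β̂_MAP = 210 / (56 + 1) = 210/57 ≈ 3.684.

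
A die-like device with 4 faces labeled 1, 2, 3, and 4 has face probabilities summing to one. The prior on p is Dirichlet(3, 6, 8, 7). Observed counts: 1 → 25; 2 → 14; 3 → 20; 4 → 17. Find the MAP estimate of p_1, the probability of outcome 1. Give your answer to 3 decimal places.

The posterior is Dirichlet(αᵢ + nᵢ) = Dirichlet(28, 20, 28, 24).
For a Dirichlet(a₁,…,a_K) with all aᵢ > 1, the mode has j-th component (aⱼ − 1)/(Σaᵢ − K).
Here Σaᵢ = 100 and K = 4, so p_1 = (28 − 1)/(100 − 4) = 27/96 ≈ 0.281.

MAP estimate: 0.281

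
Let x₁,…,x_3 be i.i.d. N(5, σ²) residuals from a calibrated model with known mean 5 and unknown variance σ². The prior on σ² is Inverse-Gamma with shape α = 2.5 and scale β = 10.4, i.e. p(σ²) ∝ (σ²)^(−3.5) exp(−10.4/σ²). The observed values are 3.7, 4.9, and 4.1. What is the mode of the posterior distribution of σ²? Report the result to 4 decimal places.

σ̂²_MAP = 2.3310

Sum of squared deviations about the known mean: SS = (3.7−5)² + (4.9−5)² + (4.1−5)² = 2.51.
The Normal likelihood contributes (σ²)^(−n/2) exp(−SS/(2σ²)), so the posterior is Inverse-Gamma(α + n/2, β + SS/2) = Inverse-Gamma(4, 11.655).
The mode of Inverse-Gamma(a, b) is b/(a+1) = 11.655/5 ≈ 2.3310.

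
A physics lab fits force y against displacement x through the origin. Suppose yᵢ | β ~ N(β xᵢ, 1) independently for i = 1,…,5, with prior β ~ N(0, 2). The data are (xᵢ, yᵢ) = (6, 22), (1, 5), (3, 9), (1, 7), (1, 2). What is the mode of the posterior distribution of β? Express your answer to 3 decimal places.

log p(β | y) = −Σ(yᵢ − βxᵢ)²/(2·1) − β²/(2·2) + const.
Setting the derivative to zero: Σxᵢ(yᵢ − βxᵢ)/1 − β/2 = 0, so β = Σxᵢyᵢ / (Σxᵢ² + σ²/τ²).
Σxᵢyᵢ = 6·22 + 1·5 + 3·9 + 1·7 + 1·2 = 173; Σxᵢ² = 48; σ²/τ² = 0.5.
β̂_MAP = 173 / (48 + 0.5) = 173/48.5 ≈ 3.567.

β̂_MAP = 3.567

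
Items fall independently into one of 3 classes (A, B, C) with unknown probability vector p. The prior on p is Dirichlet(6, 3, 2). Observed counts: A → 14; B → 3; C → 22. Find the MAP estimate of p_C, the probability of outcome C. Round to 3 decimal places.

MAP estimate of p_C = 0.489

The posterior is Dirichlet(αᵢ + nᵢ) = Dirichlet(20, 6, 24).
For a Dirichlet(a₁,…,a_K) with all aᵢ > 1, the mode has j-th component (aⱼ − 1)/(Σaᵢ − K).
Here Σaᵢ = 50 and K = 3, so p_C = (24 − 1)/(50 − 3) = 23/47 ≈ 0.489.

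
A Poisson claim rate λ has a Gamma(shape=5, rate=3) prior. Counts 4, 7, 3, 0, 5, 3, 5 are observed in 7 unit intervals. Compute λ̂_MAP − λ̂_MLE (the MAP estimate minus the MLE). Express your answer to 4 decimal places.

Σxᵢ = 27. Posterior is Gamma(32, 10); MAP = (32−1)/10 = 31/10 ≈ 3.10000.
MLE = x̄ = 27/7 ≈ 3.85714.
Difference = 31/10 − 27/7 = -53/70 ≈ -0.7571.

MAP − MLE = -0.7571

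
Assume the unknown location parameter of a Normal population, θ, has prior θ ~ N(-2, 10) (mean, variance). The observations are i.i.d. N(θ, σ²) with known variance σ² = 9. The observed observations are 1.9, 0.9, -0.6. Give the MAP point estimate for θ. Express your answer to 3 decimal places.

θ̂_MAP = 0.103

n = 3; x̄ = (1.9 + 0.9 + (-0.6))/3 = 2.2/3 = 11/15 ≈ 0.7333.
For a Normal prior and Normal likelihood with known variance, the posterior is Normal; its mode equals its mean, the precision-weighted average.
Prior precision 1/σ₀² = 1/10 = 0.1; data precision n/σ² = 3/9 = 1/3.
θ̂ = (0.1·(-2) + (1/3)·(11/15)) / (0.1 + 1/3) = (2/45)/(13/30) = 4/39 ≈ 0.103.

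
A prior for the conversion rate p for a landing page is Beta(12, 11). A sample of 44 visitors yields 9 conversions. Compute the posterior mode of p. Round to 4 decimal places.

p̂_MAP = 0.3077

Prior: Beta(12, 11).
Data: 9 successes in 44 trials. The binomial likelihood contributes p^9(1−p)^35, so the posterior is Beta(12+9, 11+35) = Beta(21, 46).
For Beta(a, b) with a, b > 1 the mode is (a−1)/(a+b−2) = 20/65 ≈ 0.3077.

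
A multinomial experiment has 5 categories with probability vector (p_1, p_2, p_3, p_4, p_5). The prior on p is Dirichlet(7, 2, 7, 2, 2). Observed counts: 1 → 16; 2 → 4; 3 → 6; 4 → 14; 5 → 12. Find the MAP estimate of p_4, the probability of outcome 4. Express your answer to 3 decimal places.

MAP estimate: 0.224

The posterior is Dirichlet(αᵢ + nᵢ) = Dirichlet(23, 6, 13, 16, 14).
For a Dirichlet(a₁,…,a_K) with all aᵢ > 1, the mode has j-th component (aⱼ − 1)/(Σaᵢ − K).
Here Σaᵢ = 72 and K = 5, so p_4 = (16 − 1)/(72 − 5) = 15/67 ≈ 0.224.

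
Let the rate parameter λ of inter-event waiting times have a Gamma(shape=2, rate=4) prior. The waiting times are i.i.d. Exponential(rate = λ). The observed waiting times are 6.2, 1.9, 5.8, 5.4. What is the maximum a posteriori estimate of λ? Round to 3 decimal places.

The Exponential(rate=λ) likelihood is ∝ λ^n e^(−λΣtᵢ). Here n = 4 and Σtᵢ = 6.2 + 1.9 + 5.8 + 5.4 = 19.3.
Posterior ∝ λe^(−4λ) · λ^4e^(−19.3λ) = λ^5e^(−23.3λ), i.e. Gamma(6, 23.3).
Mode = (a−1)/b = 5/23.3 ≈ 0.215.

λ̂_MAP = 0.215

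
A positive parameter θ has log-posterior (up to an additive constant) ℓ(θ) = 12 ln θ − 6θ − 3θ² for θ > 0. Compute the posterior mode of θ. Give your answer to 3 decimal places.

ℓ'(θ) = 12/θ − 6 − 6θ. Setting this to zero and multiplying by θ: 6θ² + 6θ − 12 = 0.
θ = (−6 + √(6² + 4·6·12)) / (2·6) = (−6 + √324) / 12 = (−6 + 18)/12 = 1.
ℓ''(θ) = −12/θ² − 6 < 0, confirming a maximum.

θ̂_MAP = 1.000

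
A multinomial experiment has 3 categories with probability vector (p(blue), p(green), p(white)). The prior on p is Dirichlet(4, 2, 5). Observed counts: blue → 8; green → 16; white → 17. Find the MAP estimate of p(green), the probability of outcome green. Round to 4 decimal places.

MAP estimate of p(green) = 0.3469

The posterior is Dirichlet(αᵢ + nᵢ) = Dirichlet(12, 18, 22).
For a Dirichlet(a₁,…,a_K) with all aᵢ > 1, the mode has j-th component (aⱼ − 1)/(Σaᵢ − K).
Here Σaᵢ = 52 and K = 3, so p(green) = (18 − 1)/(52 − 3) = 17/49 ≈ 0.3469.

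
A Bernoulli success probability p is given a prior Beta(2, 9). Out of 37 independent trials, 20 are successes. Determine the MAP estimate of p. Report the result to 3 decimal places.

p̂_MAP = 0.457

Prior: Beta(2, 9).
Data: 20 successes in 37 trials. The binomial likelihood contributes p^20(1−p)^17, so the posterior is Beta(2+20, 9+17) = Beta(22, 26).
For Beta(a, b) with a, b > 1 the mode is (a−1)/(a+b−2) = 21/46 ≈ 0.457.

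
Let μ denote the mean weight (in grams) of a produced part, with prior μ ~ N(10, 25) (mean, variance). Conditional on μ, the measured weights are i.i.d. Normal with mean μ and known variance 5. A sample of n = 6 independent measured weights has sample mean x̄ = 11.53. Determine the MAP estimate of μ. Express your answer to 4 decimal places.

μ̂_MAP = 11.4806

n = 6, x̄ = 11.53.
For a Normal prior and Normal likelihood with known variance, the posterior is Normal; its mode equals its mean, the precision-weighted average.
Prior precision 1/σ₀² = 1/25 = 0.04; data precision n/σ² = 6/5 = 1.2.
μ̂ = (0.04·10 + 1.2·11.53) / (0.04 + 1.2) = 14.236/1.24 = 3559/310 ≈ 11.4806.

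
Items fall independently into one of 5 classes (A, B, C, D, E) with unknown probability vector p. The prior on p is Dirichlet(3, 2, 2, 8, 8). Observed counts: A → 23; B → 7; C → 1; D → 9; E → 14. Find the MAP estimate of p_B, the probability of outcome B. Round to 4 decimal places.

MAP estimate of p_B = 0.1111

The posterior is Dirichlet(αᵢ + nᵢ) = Dirichlet(26, 9, 3, 17, 22).
For a Dirichlet(a₁,…,a_K) with all aᵢ > 1, the mode has j-th component (aⱼ − 1)/(Σaᵢ − K).
Here Σaᵢ = 77 and K = 5, so p_B = (9 − 1)/(77 − 5) = 8/72 ≈ 0.1111.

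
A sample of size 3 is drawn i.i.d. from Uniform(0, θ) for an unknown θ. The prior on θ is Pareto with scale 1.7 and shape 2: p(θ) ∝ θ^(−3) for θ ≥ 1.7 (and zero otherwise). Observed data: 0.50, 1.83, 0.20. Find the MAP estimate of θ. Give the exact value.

θ̂_MAP = 1.83

The Uniform(0, θ) likelihood is θ^(−n) for θ ≥ max(xᵢ), zero otherwise. Here max(xᵢ) = 1.83.
Posterior ∝ θ^(−3) · θ^(−3) = θ^(−6) on θ ≥ max(1.7, 1.83) = 1.83.
This density is strictly decreasing in θ, so the posterior mode lies at the lower boundary of the support.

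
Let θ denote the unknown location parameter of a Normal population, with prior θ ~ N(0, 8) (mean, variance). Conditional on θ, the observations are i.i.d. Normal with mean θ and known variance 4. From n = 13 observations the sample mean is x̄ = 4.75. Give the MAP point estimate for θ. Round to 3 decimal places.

n = 13, x̄ = 4.75.
For a Normal prior and Normal likelihood with known variance, the posterior is Normal; its mode equals its mean, the precision-weighted average.
Prior precision 1/σ₀² = 1/8 = 0.125; data precision n/σ² = 13/4 = 3.25.
θ̂ = (0.125·0 + 3.25·4.75) / (0.125 + 3.25) = 15.4375/3.375 = 247/54 ≈ 4.574.

θ̂_MAP = 4.574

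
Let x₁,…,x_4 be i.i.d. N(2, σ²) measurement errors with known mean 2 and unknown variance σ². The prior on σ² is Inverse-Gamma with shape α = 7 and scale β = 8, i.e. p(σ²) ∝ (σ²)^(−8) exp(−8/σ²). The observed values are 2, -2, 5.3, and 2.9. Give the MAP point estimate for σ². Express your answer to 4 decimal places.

Sum of squared deviations about the known mean: SS = (2−2)² + (-2−2)² + (5.3−2)² + (2.9−2)² = 27.7.
The Normal likelihood contributes (σ²)^(−n/2) exp(−SS/(2σ²)), so the posterior is Inverse-Gamma(α + n/2, β + SS/2) = Inverse-Gamma(9, 21.85).
The mode of Inverse-Gamma(a, b) is b/(a+1) = 21.85/10 ≈ 2.1850.

σ̂²_MAP = 2.1850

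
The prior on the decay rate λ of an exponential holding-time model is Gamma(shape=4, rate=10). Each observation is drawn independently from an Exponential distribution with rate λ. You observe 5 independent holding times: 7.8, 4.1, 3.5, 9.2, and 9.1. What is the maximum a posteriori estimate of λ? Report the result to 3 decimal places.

The Exponential(rate=λ) likelihood is ∝ λ^n e^(−λΣtᵢ). Here n = 5 and Σtᵢ = 7.8 + 4.1 + 3.5 + 9.2 + 9.1 = 33.7.
Posterior ∝ λ^3e^(−10λ) · λ^5e^(−33.7λ) = λ^8e^(−43.7λ), i.e. Gamma(9, 43.7).
Mode = (a−1)/b = 8/43.7 ≈ 0.183.

λ̂_MAP = 0.183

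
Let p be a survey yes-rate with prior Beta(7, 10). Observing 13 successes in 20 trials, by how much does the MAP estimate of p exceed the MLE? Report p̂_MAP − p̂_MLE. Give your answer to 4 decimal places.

Posterior is Beta(20, 17); MAP = (20−1)/(37−2) = 19/35 ≈ 0.54286.
MLE ignores the prior: p̂_MLE = k/n = 13/20 ≈ 0.65000.
Difference = 19/35 − 13/20 = -3/28 ≈ -0.1071.

MAP − MLE = -0.1071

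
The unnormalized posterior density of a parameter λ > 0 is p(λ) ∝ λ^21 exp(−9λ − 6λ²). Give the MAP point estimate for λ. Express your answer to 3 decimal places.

λ̂_MAP = 1.000

ℓ'(λ) = 21/λ − 9 − 12λ. Setting this to zero and multiplying by λ: 12λ² + 9λ − 21 = 0.
λ = (−9 + √(9² + 4·12·21)) / (2·12) = (−9 + √1089) / 24 = (−9 + 33)/24 = 1.
ℓ''(λ) = −21/λ² − 12 < 0, confirming a maximum.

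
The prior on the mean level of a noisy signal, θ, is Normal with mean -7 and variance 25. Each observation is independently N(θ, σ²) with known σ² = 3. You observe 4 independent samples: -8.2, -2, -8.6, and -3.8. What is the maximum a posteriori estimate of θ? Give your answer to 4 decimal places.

θ̂_MAP = -5.6893

n = 4; x̄ = ((-8.2) + (-2) + (-8.6) + (-3.8))/4 = -22.6/4 = -5.65.
For a Normal prior and Normal likelihood with known variance, the posterior is Normal; its mode equals its mean, the precision-weighted average.
Prior precision 1/σ₀² = 1/25 = 0.04; data precision n/σ² = 4/3.
θ̂ = (0.04·(-7) + (4/3)·(-5.65)) / (0.04 + 4/3) = (-586/75)/(103/75) = -586/103 ≈ -5.6893.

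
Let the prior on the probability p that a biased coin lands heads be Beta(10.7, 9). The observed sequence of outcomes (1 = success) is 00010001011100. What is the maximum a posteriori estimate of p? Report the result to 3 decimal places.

Prior: Beta(10.7, 9).
Data: 5 successes in 14 trials (from the sequence). The binomial likelihood contributes p^5(1−p)^9, so the posterior is Beta(10.7+5, 9+9) = Beta(15.7, 18).
For Beta(a, b) with a, b > 1 the mode is (a−1)/(a+b−2) = 14.7/31.7 ≈ 0.464.

p̂_MAP = 0.464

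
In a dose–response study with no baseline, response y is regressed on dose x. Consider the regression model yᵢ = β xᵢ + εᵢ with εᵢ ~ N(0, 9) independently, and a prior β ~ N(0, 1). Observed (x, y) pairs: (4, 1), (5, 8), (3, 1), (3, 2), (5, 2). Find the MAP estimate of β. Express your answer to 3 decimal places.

β̂_MAP = 0.677

log p(β | y) = −Σ(yᵢ − βxᵢ)²/(2·9) − β²/(2·1) + const.
Setting the derivative to zero: Σxᵢ(yᵢ − βxᵢ)/9 − β/1 = 0, so β = Σxᵢyᵢ / (Σxᵢ² + σ²/τ²).
Σxᵢyᵢ = 4·1 + 5·8 + 3·1 + 3·2 + 5·2 = 63; Σxᵢ² = 84; σ²/τ² = 9.
β̂_MAP = 63 / (84 + 9) = 63/93 ≈ 0.677.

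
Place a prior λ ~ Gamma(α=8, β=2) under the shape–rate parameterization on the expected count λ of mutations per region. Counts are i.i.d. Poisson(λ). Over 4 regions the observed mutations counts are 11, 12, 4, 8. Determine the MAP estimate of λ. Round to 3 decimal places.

Σxᵢ = 11+12+4+8 = 35, with n = 4.
Posterior ∝ λ^7e^(−2λ) · λ^35e^(−4λ) = λ^42e^(−6λ), i.e. Gamma(shape=43, rate=6).
The mode of a Gamma(a, b) with a ≥ 1 (shape–rate) is (a−1)/b = 42/6 ≈ 7.000.

λ̂_MAP = 7.000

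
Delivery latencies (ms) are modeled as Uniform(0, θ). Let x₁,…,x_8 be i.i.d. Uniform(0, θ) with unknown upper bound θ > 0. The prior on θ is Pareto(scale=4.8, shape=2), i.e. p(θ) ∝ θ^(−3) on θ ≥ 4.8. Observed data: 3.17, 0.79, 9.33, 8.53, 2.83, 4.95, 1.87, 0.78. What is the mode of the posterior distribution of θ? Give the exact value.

The Uniform(0, θ) likelihood is θ^(−n) for θ ≥ max(xᵢ), zero otherwise. Here max(xᵢ) = 9.33.
Posterior ∝ θ^(−3) · θ^(−8) = θ^(−11) on θ ≥ max(4.8, 9.33) = 9.33.
This density is strictly decreasing in θ, so the posterior mode lies at the lower boundary of the support.

θ̂_MAP = 9.33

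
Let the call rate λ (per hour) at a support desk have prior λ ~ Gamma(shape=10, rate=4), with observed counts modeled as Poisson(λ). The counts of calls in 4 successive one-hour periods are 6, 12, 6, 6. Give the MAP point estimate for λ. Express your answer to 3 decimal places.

Σxᵢ = 6+12+6+6 = 30, with n = 4.
Posterior ∝ λ^9e^(−4λ) · λ^30e^(−4λ) = λ^39e^(−8λ), i.e. Gamma(shape=40, rate=8).
The mode of a Gamma(a, b) with a ≥ 1 (shape–rate) is (a−1)/b = 39/8 ≈ 4.875.

λ̂_MAP = 4.875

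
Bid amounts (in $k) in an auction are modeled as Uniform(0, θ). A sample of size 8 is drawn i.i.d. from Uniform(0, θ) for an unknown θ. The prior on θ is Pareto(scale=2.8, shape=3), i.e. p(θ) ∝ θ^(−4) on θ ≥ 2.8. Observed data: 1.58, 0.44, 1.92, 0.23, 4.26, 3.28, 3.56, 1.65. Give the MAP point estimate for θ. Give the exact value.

The Uniform(0, θ) likelihood is θ^(−n) for θ ≥ max(xᵢ), zero otherwise. Here max(xᵢ) = 4.26.
Posterior ∝ θ^(−4) · θ^(−8) = θ^(−12) on θ ≥ max(2.8, 4.26) = 4.26.
This density is strictly decreasing in θ, so the posterior mode lies at the lower boundary of the support.

θ̂_MAP = 4.26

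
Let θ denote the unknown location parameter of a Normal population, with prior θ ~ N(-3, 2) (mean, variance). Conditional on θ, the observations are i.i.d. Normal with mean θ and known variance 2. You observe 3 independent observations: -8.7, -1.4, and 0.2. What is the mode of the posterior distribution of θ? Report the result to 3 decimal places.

θ̂_MAP = -3.225

n = 3; x̄ = ((-8.7) + (-1.4) + 0.2)/3 = -9.9/3 = -3.3.
For a Normal prior and Normal likelihood with known variance, the posterior is Normal; its mode equals its mean, the precision-weighted average.
Prior precision 1/σ₀² = 1/2 = 0.5; data precision n/σ² = 3/2 = 1.5.
θ̂ = (0.5·(-3) + 1.5·(-3.3)) / (0.5 + 1.5) = (-6.45)/2 = -3.225.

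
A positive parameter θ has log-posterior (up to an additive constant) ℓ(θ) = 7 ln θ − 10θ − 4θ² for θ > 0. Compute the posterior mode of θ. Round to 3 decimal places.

θ̂_MAP = 0.500

ℓ'(θ) = 7/θ − 10 − 8θ. Setting this to zero and multiplying by θ: 8θ² + 10θ − 7 = 0.
θ = (−10 + √(10² + 4·8·7)) / (2·8) = (−10 + √324) / 16 = (−10 + 18)/16 = 1/2.
ℓ''(θ) = −7/θ² − 8 < 0, confirming a maximum.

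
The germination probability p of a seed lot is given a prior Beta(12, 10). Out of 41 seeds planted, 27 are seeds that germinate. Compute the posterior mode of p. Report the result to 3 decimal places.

p̂_MAP = 0.623

Prior: Beta(12, 10).
Data: 27 successes in 41 trials. The binomial likelihood contributes p^27(1−p)^14, so the posterior is Beta(12+27, 10+14) = Beta(39, 24).
For Beta(a, b) with a, b > 1 the mode is (a−1)/(a+b−2) = 38/61 ≈ 0.623.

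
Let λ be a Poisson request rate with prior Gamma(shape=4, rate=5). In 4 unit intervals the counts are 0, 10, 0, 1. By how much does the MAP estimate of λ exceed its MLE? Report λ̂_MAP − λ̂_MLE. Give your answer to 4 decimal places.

Σxᵢ = 11. Posterior is Gamma(15, 9); MAP = (15−1)/9 = 14/9 ≈ 1.55556.
MLE = x̄ = 11/4 ≈ 2.75000.
Difference = 14/9 − 11/4 = -43/36 ≈ -1.1944.

MAP − MLE = -1.1944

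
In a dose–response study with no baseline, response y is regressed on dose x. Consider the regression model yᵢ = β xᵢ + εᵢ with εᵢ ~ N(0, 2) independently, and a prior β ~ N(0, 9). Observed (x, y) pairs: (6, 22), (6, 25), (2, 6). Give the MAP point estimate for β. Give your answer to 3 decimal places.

log p(β | y) = −Σ(yᵢ − βxᵢ)²/(2·2) − β²/(2·9) + const.
Setting the derivative to zero: Σxᵢ(yᵢ − βxᵢ)/2 − β/9 = 0, so β = Σxᵢyᵢ / (Σxᵢ² + σ²/τ²).
Σxᵢyᵢ = 6·22 + 6·25 + 2·6 = 294; Σxᵢ² = 76; σ²/τ² = 2/9.
β̂_MAP = 294 / (76 + 2/9) = 294/(686/9) = 27/7 ≈ 3.857.

β̂_MAP = 3.857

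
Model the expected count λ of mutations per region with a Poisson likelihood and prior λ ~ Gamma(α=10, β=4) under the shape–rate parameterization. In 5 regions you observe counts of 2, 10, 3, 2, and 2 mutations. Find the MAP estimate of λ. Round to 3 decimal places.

λ̂_MAP = 3.111

Σxᵢ = 2+10+3+2+2 = 19, with n = 5.
Posterior ∝ λ^9e^(−4λ) · λ^19e^(−5λ) = λ^28e^(−9λ), i.e. Gamma(shape=29, rate=9).
The mode of a Gamma(a, b) with a ≥ 1 (shape–rate) is (a−1)/b = 28/9 ≈ 3.111.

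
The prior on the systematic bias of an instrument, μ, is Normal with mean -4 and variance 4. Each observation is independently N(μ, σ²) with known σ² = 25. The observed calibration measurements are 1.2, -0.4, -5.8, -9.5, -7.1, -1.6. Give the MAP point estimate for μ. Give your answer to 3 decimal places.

n = 6; x̄ = (1.2 + (-0.4) + (-5.8) + (-9.5) + (-7.1) + (-1.6))/6 = -23.2/6 = -58/15 ≈ -3.8667.
For a Normal prior and Normal likelihood with known variance, the posterior is Normal; its mode equals its mean, the precision-weighted average.
Prior precision 1/σ₀² = 1/4 = 0.25; data precision n/σ² = 6/25 = 0.24.
μ̂ = (0.25·(-4) + 0.24·(-58/15)) / (0.25 + 0.24) = (-1.928)/0.49 = -964/245 ≈ -3.935.

μ̂_MAP = -3.935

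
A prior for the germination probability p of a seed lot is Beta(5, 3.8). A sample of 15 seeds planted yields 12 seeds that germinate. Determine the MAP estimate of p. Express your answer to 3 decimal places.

Prior: Beta(5, 3.8).
Data: 12 successes in 15 trials. The binomial likelihood contributes p^12(1−p)^3, so the posterior is Beta(5+12, 3.8+3) = Beta(17, 6.8).
For Beta(a, b) with a, b > 1 the mode is (a−1)/(a+b−2) = 16/21.8 ≈ 0.734.

p̂_MAP = 0.734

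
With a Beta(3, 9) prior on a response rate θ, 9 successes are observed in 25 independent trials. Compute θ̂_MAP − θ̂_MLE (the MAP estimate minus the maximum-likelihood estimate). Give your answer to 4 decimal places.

Posterior is Beta(12, 25); MAP = (12−1)/(37−2) = 11/35 ≈ 0.31429.
MLE ignores the prior: θ̂_MLE = k/n = 9/25 ≈ 0.36000.
Difference = 11/35 − 9/25 = -8/175 ≈ -0.0457.

MAP − MLE = -0.0457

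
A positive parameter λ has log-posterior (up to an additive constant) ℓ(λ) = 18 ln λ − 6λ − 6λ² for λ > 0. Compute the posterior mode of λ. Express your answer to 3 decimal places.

λ̂_MAP = 1.000

ℓ'(λ) = 18/λ − 6 − 12λ. Setting this to zero and multiplying by λ: 12λ² + 6λ − 18 = 0.
λ = (−6 + √(6² + 4·12·18)) / (2·12) = (−6 + √900) / 24 = (−6 + 30)/24 = 1.
ℓ''(λ) = −18/λ² − 12 < 0, confirming a maximum.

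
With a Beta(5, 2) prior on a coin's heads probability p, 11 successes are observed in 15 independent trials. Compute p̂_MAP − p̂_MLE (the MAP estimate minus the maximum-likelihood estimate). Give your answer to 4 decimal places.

Posterior is Beta(16, 6); MAP = (16−1)/(22−2) = 15/20 ≈ 0.75000.
MLE ignores the prior: p̂_MLE = k/n = 11/15 ≈ 0.73333.
Difference = 15/20 − 11/15 = 1/60 ≈ 0.0167.

MAP − MLE = 0.0167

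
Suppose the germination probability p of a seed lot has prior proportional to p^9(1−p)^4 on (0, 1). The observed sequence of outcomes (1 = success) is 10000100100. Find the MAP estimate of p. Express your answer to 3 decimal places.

p̂_MAP = 0.500

The prior density ∝ p^9(1−p)^4 is the kernel of Beta(10, 5).
Data: 3 successes in 11 trials (from the sequence). The binomial likelihood contributes p^3(1−p)^8, so the posterior is Beta(10+3, 5+8) = Beta(13, 13).
For Beta(a, b) with a, b > 1 the mode is (a−1)/(a+b−2) = 12/24 ≈ 0.500.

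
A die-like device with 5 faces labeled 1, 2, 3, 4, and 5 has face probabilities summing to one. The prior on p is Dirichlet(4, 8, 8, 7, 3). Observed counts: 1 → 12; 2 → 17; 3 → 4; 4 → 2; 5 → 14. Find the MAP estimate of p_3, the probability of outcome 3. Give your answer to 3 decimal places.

MAP estimate: 0.149

The posterior is Dirichlet(αᵢ + nᵢ) = Dirichlet(16, 25, 12, 9, 17).
For a Dirichlet(a₁,…,a_K) with all aᵢ > 1, the mode has j-th component (aⱼ − 1)/(Σaᵢ − K).
Here Σaᵢ = 79 and K = 5, so p_3 = (12 − 1)/(79 − 5) = 11/74 ≈ 0.149.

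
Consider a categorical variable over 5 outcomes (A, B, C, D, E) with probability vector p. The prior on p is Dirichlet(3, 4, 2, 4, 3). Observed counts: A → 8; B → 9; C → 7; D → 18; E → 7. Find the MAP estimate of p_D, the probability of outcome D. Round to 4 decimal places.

The posterior is Dirichlet(αᵢ + nᵢ) = Dirichlet(11, 13, 9, 22, 10).
For a Dirichlet(a₁,…,a_K) with all aᵢ > 1, the mode has j-th component (aⱼ − 1)/(Σaᵢ − K).
Here Σaᵢ = 65 and K = 5, so p_D = (22 − 1)/(65 − 5) = 21/60 ≈ 0.3500.

MAP estimate of p_D = 0.3500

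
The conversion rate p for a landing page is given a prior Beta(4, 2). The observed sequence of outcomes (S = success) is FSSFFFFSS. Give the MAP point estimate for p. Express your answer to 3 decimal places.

p̂_MAP = 0.538

Prior: Beta(4, 2).
Data: 4 successes in 9 trials (from the sequence). The binomial likelihood contributes p^4(1−p)^5, so the posterior is Beta(4+4, 2+5) = Beta(8, 7).
For Beta(a, b) with a, b > 1 the mode is (a−1)/(a+b−2) = 7/13 ≈ 0.538.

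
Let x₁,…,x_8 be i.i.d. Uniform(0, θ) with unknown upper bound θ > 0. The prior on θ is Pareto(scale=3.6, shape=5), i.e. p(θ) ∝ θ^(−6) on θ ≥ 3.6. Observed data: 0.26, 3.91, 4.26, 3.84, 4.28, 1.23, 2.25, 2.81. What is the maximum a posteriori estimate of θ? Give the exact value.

The Uniform(0, θ) likelihood is θ^(−n) for θ ≥ max(xᵢ), zero otherwise. Here max(xᵢ) = 4.28.
Posterior ∝ θ^(−6) · θ^(−8) = θ^(−14) on θ ≥ max(3.6, 4.28) = 4.28.
This density is strictly decreasing in θ, so the posterior mode lies at the lower boundary of the support.

θ̂_MAP = 4.28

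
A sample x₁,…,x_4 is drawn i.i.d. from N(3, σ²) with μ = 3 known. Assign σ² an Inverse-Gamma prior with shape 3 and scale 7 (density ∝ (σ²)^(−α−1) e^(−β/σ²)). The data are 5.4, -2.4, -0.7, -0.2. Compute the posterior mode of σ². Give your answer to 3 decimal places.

Sum of squared deviations about the known mean: SS = (5.4−3)² + (-2.4−3)² + (-0.7−3)² + (-0.2−3)² = 58.85.
The Normal likelihood contributes (σ²)^(−n/2) exp(−SS/(2σ²)), so the posterior is Inverse-Gamma(α + n/2, β + SS/2) = Inverse-Gamma(5, 36.425).
The mode of Inverse-Gamma(a, b) is b/(a+1) = 36.425/6 ≈ 6.071.

σ̂²_MAP = 6.071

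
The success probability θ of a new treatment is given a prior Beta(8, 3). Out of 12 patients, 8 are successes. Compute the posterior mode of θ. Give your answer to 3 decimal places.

Prior: Beta(8, 3).
Data: 8 successes in 12 trials. The binomial likelihood contributes θ^8(1−θ)^4, so the posterior is Beta(8+8, 3+4) = Beta(16, 7).
For Beta(a, b) with a, b > 1 the mode is (a−1)/(a+b−2) = 15/21 ≈ 0.714.

θ̂_MAP = 0.714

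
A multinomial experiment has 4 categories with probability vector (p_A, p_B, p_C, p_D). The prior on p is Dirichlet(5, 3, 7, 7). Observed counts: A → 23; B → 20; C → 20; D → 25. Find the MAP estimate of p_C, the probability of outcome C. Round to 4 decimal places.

MAP estimate of p_C = 0.2453

The posterior is Dirichlet(αᵢ + nᵢ) = Dirichlet(28, 23, 27, 32).
For a Dirichlet(a₁,…,a_K) with all aᵢ > 1, the mode has j-th component (aⱼ − 1)/(Σaᵢ − K).
Here Σaᵢ = 110 and K = 4, so p_C = (27 − 1)/(110 − 4) = 26/106 ≈ 0.2453.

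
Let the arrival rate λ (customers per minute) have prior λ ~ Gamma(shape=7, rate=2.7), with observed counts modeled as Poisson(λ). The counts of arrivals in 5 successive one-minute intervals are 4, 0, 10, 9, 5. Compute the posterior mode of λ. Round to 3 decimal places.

Σxᵢ = 4+0+10+9+5 = 28, with n = 5.
Posterior ∝ λ^6e^(−2.7λ) · λ^28e^(−5λ) = λ^34e^(−7.7λ), i.e. Gamma(shape=35, rate=7.7).
The mode of a Gamma(a, b) with a ≥ 1 (shape–rate) is (a−1)/b = 34/7.7 ≈ 4.416.

λ̂_MAP = 4.416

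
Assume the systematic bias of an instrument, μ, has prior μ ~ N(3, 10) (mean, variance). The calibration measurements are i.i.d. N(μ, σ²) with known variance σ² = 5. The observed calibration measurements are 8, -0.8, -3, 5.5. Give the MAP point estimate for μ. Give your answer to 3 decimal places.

n = 4; x̄ = (8 + (-0.8) + (-3) + 5.5)/4 = 9.7/4 = 2.425.
For a Normal prior and Normal likelihood with known variance, the posterior is Normal; its mode equals its mean, the precision-weighted average.
Prior precision 1/σ₀² = 1/10 = 0.1; data precision n/σ² = 4/5 = 0.8.
μ̂ = (0.1·3 + 0.8·2.425) / (0.1 + 0.8) = 2.24/0.9 = 112/45 ≈ 2.489.

μ̂_MAP = 2.489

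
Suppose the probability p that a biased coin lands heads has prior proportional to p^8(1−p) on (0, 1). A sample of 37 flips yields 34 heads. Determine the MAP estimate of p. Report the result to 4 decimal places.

p̂_MAP = 0.9130

The prior density ∝ p^8(1−p)^1 is the kernel of Beta(9, 2).
Data: 34 successes in 37 trials. The binomial likelihood contributes p^34(1−p)^3, so the posterior is Beta(9+34, 2+3) = Beta(43, 5).
For Beta(a, b) with a, b > 1 the mode is (a−1)/(a+b−2) = 42/46 ≈ 0.9130.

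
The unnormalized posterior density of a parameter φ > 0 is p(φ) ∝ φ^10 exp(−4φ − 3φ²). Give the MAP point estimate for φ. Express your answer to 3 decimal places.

φ̂_MAP = 1.000

ℓ'(φ) = 10/φ − 4 − 6φ. Setting this to zero and multiplying by φ: 6φ² + 4φ − 10 = 0.
φ = (−4 + √(4² + 4·6·10)) / (2·6) = (−4 + √256) / 12 = (−4 + 16)/12 = 1.
ℓ''(φ) = −10/φ² − 6 < 0, confirming a maximum.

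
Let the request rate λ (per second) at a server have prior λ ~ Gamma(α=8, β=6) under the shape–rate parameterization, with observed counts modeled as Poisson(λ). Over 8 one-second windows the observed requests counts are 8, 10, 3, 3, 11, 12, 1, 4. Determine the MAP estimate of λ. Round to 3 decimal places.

λ̂_MAP = 4.214

Σxᵢ = 8+10+3+3+11+12+1+4 = 52, with n = 8.
Posterior ∝ λ^7e^(−6λ) · λ^52e^(−8λ) = λ^59e^(−14λ), i.e. Gamma(shape=60, rate=14).
The mode of a Gamma(a, b) with a ≥ 1 (shape–rate) is (a−1)/b = 59/14 ≈ 4.214.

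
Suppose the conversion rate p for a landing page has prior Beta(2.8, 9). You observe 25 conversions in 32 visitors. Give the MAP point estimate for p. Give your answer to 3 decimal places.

p̂_MAP = 0.641

Prior: Beta(2.8, 9).
Data: 25 successes in 32 trials. The binomial likelihood contributes p^25(1−p)^7, so the posterior is Beta(2.8+25, 9+7) = Beta(27.8, 16).
For Beta(a, b) with a, b > 1 the mode is (a−1)/(a+b−2) = 26.8/41.8 ≈ 0.641.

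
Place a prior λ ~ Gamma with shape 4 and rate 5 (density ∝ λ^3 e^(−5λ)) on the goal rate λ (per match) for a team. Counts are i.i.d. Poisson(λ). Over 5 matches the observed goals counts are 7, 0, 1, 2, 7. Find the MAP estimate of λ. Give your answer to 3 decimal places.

λ̂_MAP = 2.000

Σxᵢ = 7+0+1+2+7 = 17, with n = 5.
Posterior ∝ λ^3e^(−5λ) · λ^17e^(−5λ) = λ^20e^(−10λ), i.e. Gamma(shape=21, rate=10).
The mode of a Gamma(a, b) with a ≥ 1 (shape–rate) is (a−1)/b = 20/10 ≈ 2.000.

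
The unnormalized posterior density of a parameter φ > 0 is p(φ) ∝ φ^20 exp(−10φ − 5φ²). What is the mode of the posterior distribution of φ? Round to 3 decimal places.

ℓ'(φ) = 20/φ − 10 − 10φ. Setting this to zero and multiplying by φ: 10φ² + 10φ − 20 = 0.
φ = (−10 + √(10² + 4·10·20)) / (2·10) = (−10 + √900) / 20 = (−10 + 30)/20 = 1.
ℓ''(φ) = −20/φ² − 10 < 0, confirming a maximum.

φ̂_MAP = 1.000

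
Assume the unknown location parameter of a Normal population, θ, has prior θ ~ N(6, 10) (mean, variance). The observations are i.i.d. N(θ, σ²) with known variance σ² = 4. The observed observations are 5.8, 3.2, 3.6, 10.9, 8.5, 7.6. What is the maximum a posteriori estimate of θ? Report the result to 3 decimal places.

θ̂_MAP = 6.563

n = 6; x̄ = (5.8 + 3.2 + 3.6 + 10.9 + 8.5 + 7.6)/6 = 39.6/6 = 6.6.
For a Normal prior and Normal likelihood with known variance, the posterior is Normal; its mode equals its mean, the precision-weighted average.
Prior precision 1/σ₀² = 1/10 = 0.1; data precision n/σ² = 6/4 = 1.5.
θ̂ = (0.1·6 + 1.5·6.6) / (0.1 + 1.5) = 10.5/1.6 = 6.5625 ≈ 6.563.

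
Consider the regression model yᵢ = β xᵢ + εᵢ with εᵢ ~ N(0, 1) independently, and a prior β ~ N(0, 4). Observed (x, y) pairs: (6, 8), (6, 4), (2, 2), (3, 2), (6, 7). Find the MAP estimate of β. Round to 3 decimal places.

log p(β | y) = −Σ(yᵢ − βxᵢ)²/(2·1) − β²/(2·4) + const.
Setting the derivative to zero: Σxᵢ(yᵢ − βxᵢ)/1 − β/4 = 0, so β = Σxᵢyᵢ / (Σxᵢ² + σ²/τ²).
Σxᵢyᵢ = 6·8 + 6·4 + 2·2 + 3·2 + 6·7 = 124; Σxᵢ² = 121; σ²/τ² = 0.25.
β̂_MAP = 124 / (121 + 0.25) = 124/121.25 ≈ 1.023.

β̂_MAP = 1.023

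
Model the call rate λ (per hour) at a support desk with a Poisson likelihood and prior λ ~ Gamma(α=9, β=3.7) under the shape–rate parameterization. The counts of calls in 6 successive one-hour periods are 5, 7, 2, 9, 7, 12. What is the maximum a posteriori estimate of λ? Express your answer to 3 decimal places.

Σxᵢ = 5+7+2+9+7+12 = 42, with n = 6.
Posterior ∝ λ^8e^(−3.7λ) · λ^42e^(−6λ) = λ^50e^(−9.7λ), i.e. Gamma(shape=51, rate=9.7).
The mode of a Gamma(a, b) with a ≥ 1 (shape–rate) is (a−1)/b = 50/9.7 ≈ 5.155.

λ̂_MAP = 5.155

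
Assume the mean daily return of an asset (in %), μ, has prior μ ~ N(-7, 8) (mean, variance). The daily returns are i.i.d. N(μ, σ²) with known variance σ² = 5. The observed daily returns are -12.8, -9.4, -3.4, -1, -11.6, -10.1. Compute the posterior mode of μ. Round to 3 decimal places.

μ̂_MAP = -7.951

n = 6; x̄ = ((-12.8) + (-9.4) + (-3.4) + (-1) + (-11.6) + (-10.1))/6 = -48.3/6 = -8.05.
For a Normal prior and Normal likelihood with known variance, the posterior is Normal; its mode equals its mean, the precision-weighted average.
Prior precision 1/σ₀² = 1/8 = 0.125; data precision n/σ² = 6/5 = 1.2.
μ̂ = (0.125·(-7) + 1.2·(-8.05)) / (0.125 + 1.2) = (-10.535)/1.325 = -2107/265 ≈ -7.951.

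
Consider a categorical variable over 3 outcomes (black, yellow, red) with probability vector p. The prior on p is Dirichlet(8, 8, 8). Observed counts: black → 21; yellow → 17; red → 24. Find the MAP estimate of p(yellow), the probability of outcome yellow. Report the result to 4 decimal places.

MAP estimate of p(yellow) = 0.2892

The posterior is Dirichlet(αᵢ + nᵢ) = Dirichlet(29, 25, 32).
For a Dirichlet(a₁,…,a_K) with all aᵢ > 1, the mode has j-th component (aⱼ − 1)/(Σaᵢ − K).
Here Σaᵢ = 86 and K = 3, so p(yellow) = (25 − 1)/(86 − 3) = 24/83 ≈ 0.2892.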